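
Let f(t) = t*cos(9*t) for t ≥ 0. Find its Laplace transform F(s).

F(s) = (s - 9)*(s + 9)/(s^2 + 81)^2

L{cos(9t)} = s/(s^2 + 81).
Then apply L{t·g(t)} = -d/ds[G(s)] with G(s) = s/(s^2 + 81):
differentiating 1 time and applying the sign gives (s - 9)*(s + 9)/(s^2 + 81)^2.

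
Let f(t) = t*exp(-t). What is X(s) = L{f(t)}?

X(s) = (s + 1)^(-2)

L{e^(-t)} = 1/(s + 1).
Then apply L{t·g(t)} = -d/ds[G(s)] with G(s) = 1/(s + 1):
differentiating 1 time and applying the sign gives (s + 1)^(-2).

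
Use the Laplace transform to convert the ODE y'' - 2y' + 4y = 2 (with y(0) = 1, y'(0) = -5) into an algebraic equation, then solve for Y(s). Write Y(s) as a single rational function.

Take the Laplace transform of both sides.
Using L{y''} = s^2 Y - s·y(0) - y'(0) and L{y'} = sY - y(0), with y(0) = 1, y'(0) = -5, the left side becomes (s^2 - 2*s + 4)Y - (s - 7).
The right side is L{2} = 2/s.
So (s^2 - 2*s + 4)Y = 2/s + (s - 7).
Isolate Y and clear denominators.

Y(s) = (s^2 - 7*s + 2)/(s^3 - 2*s^2 + 4*s)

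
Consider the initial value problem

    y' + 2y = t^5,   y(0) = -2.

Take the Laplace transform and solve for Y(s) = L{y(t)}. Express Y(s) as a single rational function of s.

Y(s) = (-2*s^6 + 120)/(s^7 + 2*s^6)

Apply the Laplace transform to the equation.
Using L{y'} = sY - y(0) = sY - (-2), the left side becomes (s + 2)Y - (-2).
The right side is L{t^5} = 120/s^6.
So (s + 2)Y = 120/s^6 + (-2).
Isolate Y and clear denominators.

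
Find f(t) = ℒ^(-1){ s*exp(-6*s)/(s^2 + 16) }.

f(t) = Heaviside(t - 6)*(cos(4*t - 24))

The factor e^(-6s) signals a time shift by c = 6 (second shifting theorem).
L{cos(4t)} = s/(s^2 + 16), so L^-1{s/(s^2 + 16)} = cos(4*t).
Hence the inverse is u(t - 6) times that function evaluated at t - 6.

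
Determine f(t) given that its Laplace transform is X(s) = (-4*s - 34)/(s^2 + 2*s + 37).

Complete the square in the denominator: s^2 + 2*s + 37 = (s + 1)^2 + 6^2.
Split the numerator to match: -4*s - 34 = -4·(s + 1) - 5·6.
Invert each term: -4·(s + 1)/((s + 1)^2 + 36) ↔ -4e^(-t)cos(6t); -5·6/((s + 1)^2 + 36) ↔ -5e^(-t)sin(6t).

f(t) = -5*exp(-t)*sin(6*t) - 4*exp(-t)*cos(6*t)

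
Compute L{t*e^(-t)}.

(s + 1)^(-2)

L{e^(-t)} = 1/(s + 1).
Then apply L{t·g(t)} = -d/ds[G(s)] with G(s) = 1/(s + 1):
differentiating 1 time and applying the sign gives (s + 1)^(-2).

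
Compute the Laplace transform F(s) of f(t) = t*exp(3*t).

F(s) = (s - 3)^(-2)

L{e^(3t)} = 1/(s - 3).
Then apply L{t·g(t)} = -d/ds[G(s)] with G(s) = 1/(s - 3):
differentiating 1 time and applying the sign gives (s - 3)^(-2).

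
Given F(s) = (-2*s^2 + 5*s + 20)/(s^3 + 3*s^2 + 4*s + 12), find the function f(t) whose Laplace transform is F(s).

Factor the denominator: s^3 + 3*s^2 + 4*s + 12 = (s + 3)*(s^2 + 4).
Partial fraction decomposition gives [-1/(s + 3)] + [-s/(s^2 + 4)] + [8/(s^2 + 4)].
Invert each term: -1/(s + 3) ↔ -e^(-3t); -1·s/(s^2 + 4) ↔ -cos(2t); 4·2/(s^2 + 4) ↔ 4sin(2t).

f(t) = 4*sin(2*t) - cos(2*t) - exp(-3*t)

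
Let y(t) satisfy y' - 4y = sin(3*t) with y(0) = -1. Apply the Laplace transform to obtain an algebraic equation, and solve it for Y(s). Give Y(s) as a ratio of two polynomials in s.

Take the Laplace transform of both sides.
The derivative rules (L{y'} = sY - y(0) = sY - (-1)) turn the left side into (s - 4)Y - (-1).
The right side is L{sin(3*t)} = 3/(s^2 + 9).
So (s - 4)Y = 3/(s^2 + 9) + (-1).
Divide through and combine into a single rational function.

Y(s) = (-s^2 - 6)/(s^3 - 4*s^2 + 9*s - 36)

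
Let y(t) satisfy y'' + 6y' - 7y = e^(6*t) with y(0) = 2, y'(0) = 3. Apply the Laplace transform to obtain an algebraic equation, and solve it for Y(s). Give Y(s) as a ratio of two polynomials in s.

Apply the Laplace transform to the equation.
With L{y''} = s^2 Y - s·y(0) - y'(0) and L{y'} = sY - y(0), with y(0) = 2, y'(0) = 3: the LHS transforms to (s^2 + 6*s - 7)Y - (2*s + 15).
The right side is L{e^(6*t)} = 1/(s - 6).
So (s^2 + 6*s - 7)Y = 1/(s - 6) + (2*s + 15).
Divide through and combine into a single rational function.

Y(s) = (2*s^2 + 3*s - 89)/(s^3 - 43*s + 42)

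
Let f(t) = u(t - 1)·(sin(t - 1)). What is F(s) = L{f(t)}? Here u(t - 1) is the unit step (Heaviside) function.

By the second shifting theorem, L{u(t - c)·g(t - c)} = e^(-cs)·G(s) with c = 1 and G(s) = L{g(t)}.
L{sin(t)} = 1/(s^2 + 1).

F(s) = exp(-s)/(s^2 + 1)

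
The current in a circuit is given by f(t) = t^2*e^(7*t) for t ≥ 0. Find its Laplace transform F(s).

L{t^2} = 2!/s^3 = 2/s^3.
By the first shifting theorem, multiplying by e^(7t) replaces s with s - 7.

F(s) = 2/(s - 7)^3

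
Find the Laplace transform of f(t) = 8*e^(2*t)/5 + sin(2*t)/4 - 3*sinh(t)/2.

1/(2*(s^2 + 4)) - 3/(2*(s^2 - 1)) + 8/(5*(s - 2))

The transform is linear, so treat each term independently.
(8/5)·[L{e^(2t)} = 1/(s - 2)]; (-3/2)·[L{sinh(t)} = 1/(s^2 - 1)]; (1/4)·[L{sin(2t)} = 2/(s^2 + 4)].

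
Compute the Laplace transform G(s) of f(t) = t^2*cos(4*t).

L{cos(4t)} = s/(s^2 + 16).
Then apply L{t^2·g(t)} = (-1)^2 d^2/ds^2[H(s)] with H(s) = s/(s^2 + 16):
differentiating 2 times and applying the sign gives 2*s*(s^2 - 48)/(s^2 + 16)^3.

G(s) = 2*s*(s^2 - 48)/(s^2 + 16)^3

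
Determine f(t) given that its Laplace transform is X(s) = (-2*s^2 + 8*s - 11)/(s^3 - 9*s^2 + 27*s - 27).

f(t) = -5*t^2*exp(3*t)/2 - 4*t*exp(3*t) - 2*exp(3*t)

Factor the denominator: s^3 - 9*s^2 + 27*s - 27 = (s - 3)^3.
Partial fraction decomposition gives [-2/(s - 3)] + [-4/(s - 3)^2] + [-5/(s - 3)^3].
Invert each term: -2/(s - 3) ↔ -2e^(3t); -4/(s - 3)^2 ↔ -4t·e^(3t); -5/(s - 3)^3 ↔ (-5/2)t^2·e^(3t).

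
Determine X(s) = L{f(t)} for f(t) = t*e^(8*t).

L{e^(8t)} = 1/(s - 8).
Then apply L{t·g(t)} = -d/ds[G(s)] with G(s) = 1/(s - 8):
differentiating 1 time and applying the sign gives (s - 8)^(-2).

X(s) = (s - 8)^(-2)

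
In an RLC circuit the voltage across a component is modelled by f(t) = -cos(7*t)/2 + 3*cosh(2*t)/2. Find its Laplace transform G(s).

Apply the Laplace transform termwise.
(-1/2)·[L{cos(7t)} = s/(s^2 + 49)]; (3/2)·[L{cosh(2t)} = s/(s^2 - 4)].

G(s) = -s/(2*(s^2 + 49)) + 3*s/(2*(s^2 - 4))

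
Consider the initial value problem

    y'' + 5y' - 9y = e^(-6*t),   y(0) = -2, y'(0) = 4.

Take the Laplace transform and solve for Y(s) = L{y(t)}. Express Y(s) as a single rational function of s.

Laplace-transform each side.
Using L{y''} = s^2 Y - s·y(0) - y'(0) and L{y'} = sY - y(0), with y(0) = -2, y'(0) = 4, the left side becomes (s^2 + 5*s - 9)Y - (-2*s - 6).
The right side is L{e^(-6*t)} = 1/(s + 6).
So (s^2 + 5*s - 9)Y = 1/(s + 6) + (-2*s - 6).
Isolate Y and clear denominators.

Y(s) = (-2*s^2 - 18*s - 35)/(s^3 + 11*s^2 + 21*s - 54)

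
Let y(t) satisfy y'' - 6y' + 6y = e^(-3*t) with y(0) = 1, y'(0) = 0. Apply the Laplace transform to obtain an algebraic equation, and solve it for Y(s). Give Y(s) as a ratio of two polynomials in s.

Take the Laplace transform of both sides.
With L{y''} = s^2 Y - s·y(0) - y'(0) and L{y'} = sY - y(0), with y(0) = 1, y'(0) = 0: the LHS transforms to (s^2 - 6*s + 6)Y - (s - 6).
The right side is L{e^(-3*t)} = 1/(s + 3).
So (s^2 - 6*s + 6)Y = 1/(s + 3) + (s - 6).
Solve for Y(s) and write it as one ratio of polynomials.

Y(s) = (s^2 - 3*s - 17)/(s^3 - 3*s^2 - 12*s + 18)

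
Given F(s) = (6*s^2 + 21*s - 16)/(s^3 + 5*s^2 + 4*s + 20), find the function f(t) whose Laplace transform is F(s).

Factor the denominator: s^3 + 5*s^2 + 4*s + 20 = (s + 5)*(s^2 + 4).
Partial fraction decomposition gives [1/(s + 5)] + [5*s/(s^2 + 4)] + [-4/(s^2 + 4)].
Invert each term: 1/(s + 5) ↔ e^(-5t); 5·s/(s^2 + 4) ↔ 5cos(2t); -2·2/(s^2 + 4) ↔ -2sin(2t).

f(t) = -2*sin(2*t) + 5*cos(2*t) + exp(-5*t)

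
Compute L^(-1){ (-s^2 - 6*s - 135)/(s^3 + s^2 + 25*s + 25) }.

Factor the denominator: s^3 + s^2 + 25*s + 25 = (s + 1)*(s^2 + 25).
Partial fraction decomposition gives [-5/(s + 1)] + [4*s/(s^2 + 25)] + [-10/(s^2 + 25)].
Invert each term: -5/(s + 1) ↔ -5e^(-t); 4·s/(s^2 + 25) ↔ 4cos(5t); -2·5/(s^2 + 25) ↔ -2sin(5t).

-2*sin(5*t) + 4*cos(5*t) - 5*exp(-t)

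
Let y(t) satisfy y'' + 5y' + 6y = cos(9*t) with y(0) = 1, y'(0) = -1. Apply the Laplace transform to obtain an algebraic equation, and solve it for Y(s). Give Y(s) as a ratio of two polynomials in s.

Y(s) = (s^3 + 4*s^2 + 82*s + 324)/(s^4 + 5*s^3 + 87*s^2 + 405*s + 486)

Apply the Laplace transform to the equation.
Using L{y''} = s^2 Y - s·y(0) - y'(0) and L{y'} = sY - y(0), with y(0) = 1, y'(0) = -1, the left side becomes (s^2 + 5*s + 6)Y - (s + 4).
The right side is L{cos(9*t)} = s/(s^2 + 81).
So (s^2 + 5*s + 6)Y = s/(s^2 + 81) + (s + 4).
Divide through and combine into a single rational function.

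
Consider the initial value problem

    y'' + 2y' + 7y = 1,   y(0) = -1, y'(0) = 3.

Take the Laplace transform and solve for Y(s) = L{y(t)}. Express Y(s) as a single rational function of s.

Apply the Laplace transform to the equation.
The derivative rules (L{y''} = s^2 Y - s·y(0) - y'(0) and L{y'} = sY - y(0), with y(0) = -1, y'(0) = 3) turn the left side into (s^2 + 2*s + 7)Y - (-s + 1).
The right side is L{1} = 1/s.
So (s^2 + 2*s + 7)Y = 1/s + (-s + 1).
Divide through and combine into a single rational function.

Y(s) = (-s^2 + s + 1)/(s^3 + 2*s^2 + 7*s)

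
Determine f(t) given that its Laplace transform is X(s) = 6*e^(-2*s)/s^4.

The factor e^(-2s) signals a time shift by c = 2 (second shifting theorem).
L{t^3} = 3!/s^4 = 6/s^4, so L^-1{6/s^4} = t^3.
Hence the inverse is u(t - 2) times that function evaluated at t - 2.

f(t) = Heaviside(t - 2)*((t - 2)^3)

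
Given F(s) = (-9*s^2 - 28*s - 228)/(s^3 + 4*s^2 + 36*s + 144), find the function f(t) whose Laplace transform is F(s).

f(t) = -2*sin(6*t) - 4*cos(6*t) - 5*exp(-4*t)

Factor the denominator: s^3 + 4*s^2 + 36*s + 144 = (s + 4)*(s^2 + 36).
Partial fraction decomposition gives [-5/(s + 4)] + [-4*s/(s^2 + 36)] + [-12/(s^2 + 36)].
Invert each term: -5/(s + 4) ↔ -5e^(-4t); -4·s/(s^2 + 36) ↔ -4cos(6t); -2·6/(s^2 + 36) ↔ -2sin(6t).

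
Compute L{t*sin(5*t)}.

10*s/(s^2 + 25)^2

L{sin(5t)} = 5/(s^2 + 25).
Then apply L{t·g(t)} = -d/ds[H(s)] with H(s) = 5/(s^2 + 25):
differentiating 1 time and applying the sign gives 10*s/(s^2 + 25)^2.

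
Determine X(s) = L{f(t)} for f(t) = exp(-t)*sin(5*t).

X(s) = 5/((s + 1)^2 + 25)

L{sin(5t)} = 5/(s^2 + 25).
By the first shifting theorem, multiplying by e^(-t) replaces s with s + 1.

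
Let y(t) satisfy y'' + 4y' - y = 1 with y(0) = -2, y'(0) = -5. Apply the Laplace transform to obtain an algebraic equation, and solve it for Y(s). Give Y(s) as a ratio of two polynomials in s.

Laplace-transform each side.
With L{y''} = s^2 Y - s·y(0) - y'(0) and L{y'} = sY - y(0), with y(0) = -2, y'(0) = -5: the LHS transforms to (s^2 + 4*s - 1)Y - (-2*s - 13).
The right side is L{1} = 1/s.
So (s^2 + 4*s - 1)Y = 1/s + (-2*s - 13).
Solve for Y(s) and write it as one ratio of polynomials.

Y(s) = (-2*s^2 - 13*s + 1)/(s^3 + 4*s^2 - s)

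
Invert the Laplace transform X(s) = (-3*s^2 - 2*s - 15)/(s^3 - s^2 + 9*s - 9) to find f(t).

f(t) = -2*exp(t) - sin(3*t) - cos(3*t)

Factor the denominator: s^3 - s^2 + 9*s - 9 = (s - 1)*(s^2 + 9).
Partial fraction decomposition gives [-2/(s - 1)] + [-s/(s^2 + 9)] + [-3/(s^2 + 9)].
Invert each term: -2/(s - 1) ↔ -2e^(t); -1·s/(s^2 + 9) ↔ -cos(3t); -1·3/(s^2 + 9) ↔ -sin(3t).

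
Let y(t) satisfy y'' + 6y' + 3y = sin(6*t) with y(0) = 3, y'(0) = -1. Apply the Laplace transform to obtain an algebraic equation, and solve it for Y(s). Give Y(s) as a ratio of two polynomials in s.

Take the Laplace transform of both sides.
With L{y''} = s^2 Y - s·y(0) - y'(0) and L{y'} = sY - y(0), with y(0) = 3, y'(0) = -1: the LHS transforms to (s^2 + 6*s + 3)Y - (3*s + 17).
The right side is L{sin(6*t)} = 6/(s^2 + 36).
So (s^2 + 6*s + 3)Y = 6/(s^2 + 36) + (3*s + 17).
Isolate Y and clear denominators.

Y(s) = (3*s^3 + 17*s^2 + 108*s + 618)/(s^4 + 6*s^3 + 39*s^2 + 216*s + 108)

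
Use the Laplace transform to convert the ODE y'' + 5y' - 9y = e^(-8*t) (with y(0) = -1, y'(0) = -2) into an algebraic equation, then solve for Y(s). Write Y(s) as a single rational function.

Y(s) = (-s^2 - 15*s - 55)/(s^3 + 13*s^2 + 31*s - 72)

Take the Laplace transform of both sides.
The derivative rules (L{y''} = s^2 Y - s·y(0) - y'(0) and L{y'} = sY - y(0), with y(0) = -1, y'(0) = -2) turn the left side into (s^2 + 5*s - 9)Y - (-s - 7).
The right side is L{e^(-8*t)} = 1/(s + 8).
So (s^2 + 5*s - 9)Y = 1/(s + 8) + (-s - 7).
Isolate Y and clear denominators.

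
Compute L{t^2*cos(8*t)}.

L{cos(8t)} = s/(s^2 + 64).
Then apply L{t^2·g(t)} = (-1)^2 d^2/ds^2[H(s)] with H(s) = s/(s^2 + 64):
differentiating 2 times and applying the sign gives 2*s*(s^2 - 192)/(s^2 + 64)^3.

2*s*(s^2 - 192)/(s^2 + 64)^3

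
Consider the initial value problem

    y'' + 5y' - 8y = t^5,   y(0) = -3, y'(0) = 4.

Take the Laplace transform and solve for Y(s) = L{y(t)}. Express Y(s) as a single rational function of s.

Transform both sides with L{·}.
With L{y''} = s^2 Y - s·y(0) - y'(0) and L{y'} = sY - y(0), with y(0) = -3, y'(0) = 4: the LHS transforms to (s^2 + 5*s - 8)Y - (-3*s - 11).
The right side is L{t^5} = 120/s^6.
So (s^2 + 5*s - 8)Y = 120/s^6 + (-3*s - 11).
Divide through and combine into a single rational function.

Y(s) = (-3*s^7 - 11*s^6 + 120)/(s^8 + 5*s^7 - 8*s^6)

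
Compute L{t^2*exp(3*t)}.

L{e^(3t)} = 1/(s - 3).
Then apply L{t^2·g(t)} = (-1)^2 d^2/ds^2[G(s)] with G(s) = 1/(s - 3):
differentiating 2 times and applying the sign gives 2/(s - 3)^3.

2/(s - 3)^3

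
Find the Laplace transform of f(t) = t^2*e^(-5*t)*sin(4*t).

8*(3*s^2 + 30*s + 59)/(s^2 + 10*s + 41)^3

L{sin(4t)} = 4/(s^2 + 16).
Multiplying by e^(-5t) shifts s → s + 5, so L{e^(-5*t)*sin(4*t)} = 4/((s + 5)^2 + 16).
Then apply L{t^2·g(t)} = (-1)^2 d^2/ds^2[G(s)] with G(s) = 4/((s + 5)^2 + 16):
differentiating 2 times and applying the sign gives 8*(3*s^2 + 30*s + 59)/(s^2 + 10*s + 41)^3.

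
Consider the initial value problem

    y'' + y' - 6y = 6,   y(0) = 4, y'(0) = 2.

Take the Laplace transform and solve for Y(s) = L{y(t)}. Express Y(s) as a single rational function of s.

Y(s) = (4*s^2 + 6*s + 6)/(s^3 + s^2 - 6*s)

Transform both sides with L{·}.
With L{y''} = s^2 Y - s·y(0) - y'(0) and L{y'} = sY - y(0), with y(0) = 4, y'(0) = 2: the LHS transforms to (s^2 + s - 6)Y - (4*s + 6).
The right side is L{6} = 6/s.
So (s^2 + s - 6)Y = 6/s + (4*s + 6).
Divide through and combine into a single rational function.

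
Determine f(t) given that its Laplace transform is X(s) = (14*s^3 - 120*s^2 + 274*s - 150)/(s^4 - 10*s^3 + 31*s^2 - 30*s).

Factor the denominator: s^4 - 10*s^3 + 31*s^2 - 30*s = s*(s - 5)*(s - 3)*(s - 2).
Partial fraction decomposition gives [-1/(s - 5)] + [5/(s - 3)] + [5/s] + [5/(s - 2)].
Invert each term: -1/(s - 5) ↔ -e^(5t); 5/(s - 3) ↔ 5e^(3t); 5/(s - 0) ↔ 5e^(0t); 5/(s - 2) ↔ 5e^(2t).

f(t) = -exp(5*t) + 5*exp(3*t) + 5*exp(2*t) + 5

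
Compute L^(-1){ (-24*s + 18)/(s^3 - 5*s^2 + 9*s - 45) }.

-3*exp(5*t) - 3*sin(3*t) + 3*cos(3*t)

Factor the denominator: s^3 - 5*s^2 + 9*s - 45 = (s - 5)*(s^2 + 9).
Partial fraction decomposition gives [-3/(s - 5)] + [3*s/(s^2 + 9)] + [-9/(s^2 + 9)].
Invert each term: -3/(s - 5) ↔ -3e^(5t); 3·s/(s^2 + 9) ↔ 3cos(3t); -3·3/(s^2 + 9) ↔ -3sin(3t).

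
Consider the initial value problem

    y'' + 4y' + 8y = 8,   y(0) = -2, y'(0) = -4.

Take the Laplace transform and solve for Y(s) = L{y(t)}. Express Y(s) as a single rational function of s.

Laplace-transform each side.
The derivative rules (L{y''} = s^2 Y - s·y(0) - y'(0) and L{y'} = sY - y(0), with y(0) = -2, y'(0) = -4) turn the left side into (s^2 + 4*s + 8)Y - (-2*s - 12).
The right side is L{8} = 8/s.
So (s^2 + 4*s + 8)Y = 8/s + (-2*s - 12).
Isolate Y and clear denominators.

Y(s) = (-2*s^2 - 12*s + 8)/(s^3 + 4*s^2 + 8*s)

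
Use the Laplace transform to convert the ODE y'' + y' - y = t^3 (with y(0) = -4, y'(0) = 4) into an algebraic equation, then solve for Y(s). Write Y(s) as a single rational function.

Transform both sides with L{·}.
With L{y''} = s^2 Y - s·y(0) - y'(0) and L{y'} = sY - y(0), with y(0) = -4, y'(0) = 4: the LHS transforms to (s^2 + s - 1)Y - (-4*s).
The right side is L{t^3} = 6/s^4.
So (s^2 + s - 1)Y = 6/s^4 + (-4*s).
Divide through and combine into a single rational function.

Y(s) = (-4*s^5 + 6)/(s^6 + s^5 - s^4)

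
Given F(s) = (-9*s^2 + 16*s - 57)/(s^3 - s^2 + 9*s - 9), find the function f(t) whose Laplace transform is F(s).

f(t) = -5*exp(t) + 4*sin(3*t) - 4*cos(3*t)

Factor the denominator: s^3 - s^2 + 9*s - 9 = (s - 1)*(s^2 + 9).
Partial fraction decomposition gives [-5/(s - 1)] + [-4*s/(s^2 + 9)] + [12/(s^2 + 9)].
Invert each term: -5/(s - 1) ↔ -5e^(t); -4·s/(s^2 + 9) ↔ -4cos(3t); 4·3/(s^2 + 9) ↔ 4sin(3t).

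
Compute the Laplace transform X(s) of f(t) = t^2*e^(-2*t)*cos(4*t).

X(s) = 2*(s + 2)*(s^2 + 4*s - 44)/(s^2 + 4*s + 20)^3

L{cos(4t)} = s/(s^2 + 16).
Multiplying by e^(-2t) shifts s → s + 2, so L{e^(-2*t)*cos(4*t)} = (s + 2)/((s + 2)^2 + 16).
Then apply L{t^2·g(t)} = (-1)^2 d^2/ds^2[G(s)] with G(s) = (s + 2)/((s + 2)^2 + 16):
differentiating 2 times and applying the sign gives 2*(s + 2)*(s^2 + 4*s - 44)/(s^2 + 4*s + 20)^3.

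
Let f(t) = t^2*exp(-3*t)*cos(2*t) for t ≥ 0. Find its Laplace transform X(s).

X(s) = 2*(s + 3)*(s^2 + 6*s - 3)/(s^2 + 6*s + 13)^3

L{cos(2t)} = s/(s^2 + 4).
Multiplying by e^(-3t) shifts s → s + 3, so L{exp(-3*t)*cos(2*t)} = (s + 3)/((s + 3)^2 + 4).
Then apply L{t^2·g(t)} = (-1)^2 d^2/ds^2[G(s)] with G(s) = (s + 3)/((s + 3)^2 + 4):
differentiating 2 times and applying the sign gives 2*(s + 3)*(s^2 + 6*s - 3)/(s^2 + 6*s + 13)^3.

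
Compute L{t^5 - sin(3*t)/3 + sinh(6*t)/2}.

Apply the Laplace transform termwise.
(-1/3)·[L{sin(3t)} = 3/(s^2 + 9)]; (1/2)·[L{sinh(6t)} = 6/(s^2 - 36)]; L{t^5} = 5!/s^6 = 120/s^6.

-1/(s^2 + 9) + 3/(s^2 - 36) + 120/s^6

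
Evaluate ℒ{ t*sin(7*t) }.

14*s/(s^2 + 49)^2

L{sin(7t)} = 7/(s^2 + 49).
Then apply L{t·g(t)} = -d/ds[G(s)] with G(s) = 7/(s^2 + 49):
differentiating 1 time and applying the sign gives 14*s/(s^2 + 49)^2.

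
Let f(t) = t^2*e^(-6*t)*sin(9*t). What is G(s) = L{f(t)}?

L{sin(9t)} = 9/(s^2 + 81).
Multiplying by e^(-6t) shifts s → s + 6, so L{e^(-6*t)*sin(9*t)} = 9/((s + 6)^2 + 81).
Then apply L{t^2·g(t)} = (-1)^2 d^2/ds^2[H(s)] with H(s) = 9/((s + 6)^2 + 81):
differentiating 2 times and applying the sign gives 54*(s^2 + 12*s + 9)/(s^2 + 12*s + 117)^3.

G(s) = 54*(s^2 + 12*s + 9)/(s^2 + 12*s + 117)^3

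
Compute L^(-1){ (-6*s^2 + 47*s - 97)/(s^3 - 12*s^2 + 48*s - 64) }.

-5*t^2*exp(4*t)/2 - t*exp(4*t) - 6*exp(4*t)

Factor the denominator: s^3 - 12*s^2 + 48*s - 64 = (s - 4)^3.
Partial fraction decomposition gives [-6/(s - 4)] + [-1/(s - 4)^2] + [-5/(s - 4)^3].
Invert each term: -6/(s - 4) ↔ -6e^(4t); -1/(s - 4)^2 ↔ -t·e^(4t); -5/(s - 4)^3 ↔ (-5/2)t^2·e^(4t).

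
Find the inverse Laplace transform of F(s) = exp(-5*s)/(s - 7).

Heaviside(t - 5)*(exp(7*t - 35))

The factor e^(-5s) signals a time shift by c = 5 (second shifting theorem).
L{e^(7t)} = 1/(s - 7), so L^-1{1/(s - 7)} = exp(7*t).
Hence the inverse is u(t - 5) times that function evaluated at t - 5.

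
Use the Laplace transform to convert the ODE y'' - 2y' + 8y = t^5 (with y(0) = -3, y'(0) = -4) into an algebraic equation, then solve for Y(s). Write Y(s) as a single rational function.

Laplace-transform each side.
Using L{y''} = s^2 Y - s·y(0) - y'(0) and L{y'} = sY - y(0), with y(0) = -3, y'(0) = -4, the left side becomes (s^2 - 2*s + 8)Y - (-3*s + 2).
The right side is L{t^5} = 120/s^6.
So (s^2 - 2*s + 8)Y = 120/s^6 + (-3*s + 2).
Divide through and combine into a single rational function.

Y(s) = (-3*s^7 + 2*s^6 + 120)/(s^8 - 2*s^7 + 8*s^6)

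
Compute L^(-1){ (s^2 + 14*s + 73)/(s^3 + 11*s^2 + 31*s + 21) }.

Factor the denominator: s^3 + 11*s^2 + 31*s + 21 = (s + 1)*(s + 3)*(s + 7).
Partial fraction decomposition gives [5/(s + 1)] + [-5/(s + 3)] + [1/(s + 7)].
Invert each term: 5/(s + 1) ↔ 5e^(-t); -5/(s + 3) ↔ -5e^(-3t); 1/(s + 7) ↔ e^(-7t).

5*exp(-t) - 5*exp(-3*t) + exp(-7*t)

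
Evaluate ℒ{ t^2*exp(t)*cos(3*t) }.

L{cos(3t)} = s/(s^2 + 9).
Multiplying by e^(t) shifts s → s - 1, so L{exp(t)*cos(3*t)} = (s - 1)/((s - 1)^2 + 9).
Then apply L{t^2·g(t)} = (-1)^2 d^2/ds^2[G(s)] with G(s) = (s - 1)/((s - 1)^2 + 9):
differentiating 2 times and applying the sign gives 2*(s - 1)*(s^2 - 2*s - 26)/(s^2 - 2*s + 10)^3.

2*(s - 1)*(s^2 - 2*s - 26)/(s^2 - 2*s + 10)^3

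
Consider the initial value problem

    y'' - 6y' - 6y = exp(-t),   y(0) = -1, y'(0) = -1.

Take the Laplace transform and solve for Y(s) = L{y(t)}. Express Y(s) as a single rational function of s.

Y(s) = (-s^2 + 4*s + 6)/(s^3 - 5*s^2 - 12*s - 6)

Take the Laplace transform of both sides.
Using L{y''} = s^2 Y - s·y(0) - y'(0) and L{y'} = sY - y(0), with y(0) = -1, y'(0) = -1, the left side becomes (s^2 - 6*s - 6)Y - (-s + 5).
The right side is L{exp(-t)} = 1/(s + 1).
So (s^2 - 6*s - 6)Y = 1/(s + 1) + (-s + 5).
Solve for Y(s) and write it as one ratio of polynomials.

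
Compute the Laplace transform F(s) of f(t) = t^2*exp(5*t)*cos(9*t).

F(s) = 2*(s - 5)*(s^2 - 10*s - 218)/(s^2 - 10*s + 106)^3

L{cos(9t)} = s/(s^2 + 81).
Multiplying by e^(5t) shifts s → s - 5, so L{exp(5*t)*cos(9*t)} = (s - 5)/((s - 5)^2 + 81).
Then apply L{t^2·g(t)} = (-1)^2 d^2/ds^2[G(s)] with G(s) = (s - 5)/((s - 5)^2 + 81):
differentiating 2 times and applying the sign gives 2*(s - 5)*(s^2 - 10*s - 218)/(s^2 - 10*s + 106)^3.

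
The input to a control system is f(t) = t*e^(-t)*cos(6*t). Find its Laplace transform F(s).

L{cos(6t)} = s/(s^2 + 36).
Multiplying by e^(-t) shifts s → s + 1, so L{e^(-t)*cos(6*t)} = (s + 1)/((s + 1)^2 + 36).
Then apply L{t·g(t)} = -d/ds[G(s)] with G(s) = (s + 1)/((s + 1)^2 + 36):
differentiating 1 time and applying the sign gives (s - 5)*(s + 7)/(s^2 + 2*s + 37)^2.

F(s) = (s - 5)*(s + 7)/(s^2 + 2*s + 37)^2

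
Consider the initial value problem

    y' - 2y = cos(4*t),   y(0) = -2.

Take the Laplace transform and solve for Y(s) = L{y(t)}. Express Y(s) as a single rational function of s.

Apply the Laplace transform to the equation.
The derivative rules (L{y'} = sY - y(0) = sY - (-2)) turn the left side into (s - 2)Y - (-2).
The right side is L{cos(4*t)} = s/(s^2 + 16).
So (s - 2)Y = s/(s^2 + 16) + (-2).
Divide through and combine into a single rational function.

Y(s) = (-2*s^2 + s - 32)/(s^3 - 2*s^2 + 16*s - 32)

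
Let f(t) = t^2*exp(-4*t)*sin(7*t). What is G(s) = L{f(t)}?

G(s) = 14*(3*s^2 + 24*s - 1)/(s^2 + 8*s + 65)^3

L{sin(7t)} = 7/(s^2 + 49).
Multiplying by e^(-4t) shifts s → s + 4, so L{exp(-4*t)*sin(7*t)} = 7/((s + 4)^2 + 49).
Then apply L{t^2·g(t)} = (-1)^2 d^2/ds^2[H(s)] with H(s) = 7/((s + 4)^2 + 49):
differentiating 2 times and applying the sign gives 14*(3*s^2 + 24*s - 1)/(s^2 + 8*s + 65)^3.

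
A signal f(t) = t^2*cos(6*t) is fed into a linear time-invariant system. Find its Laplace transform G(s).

G(s) = 2*s*(s^2 - 108)/(s^2 + 36)^3

L{cos(6t)} = s/(s^2 + 36).
Then apply L{t^2·g(t)} = (-1)^2 d^2/ds^2[H(s)] with H(s) = s/(s^2 + 36):
differentiating 2 times and applying the sign gives 2*s*(s^2 - 108)/(s^2 + 36)^3.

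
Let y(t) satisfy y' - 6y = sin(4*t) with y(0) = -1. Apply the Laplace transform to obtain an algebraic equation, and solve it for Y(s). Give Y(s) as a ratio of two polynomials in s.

Y(s) = (-s^2 - 12)/(s^3 - 6*s^2 + 16*s - 96)

Take the Laplace transform of both sides.
The derivative rules (L{y'} = sY - y(0) = sY - (-1)) turn the left side into (s - 6)Y - (-1).
The right side is L{sin(4*t)} = 4/(s^2 + 16).
So (s - 6)Y = 4/(s^2 + 16) + (-1).
Solve for Y(s) and write it as one ratio of polynomials.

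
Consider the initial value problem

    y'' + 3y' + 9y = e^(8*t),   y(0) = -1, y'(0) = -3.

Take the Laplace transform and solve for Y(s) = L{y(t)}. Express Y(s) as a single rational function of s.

Take the Laplace transform of both sides.
With L{y''} = s^2 Y - s·y(0) - y'(0) and L{y'} = sY - y(0), with y(0) = -1, y'(0) = -3: the LHS transforms to (s^2 + 3*s + 9)Y - (-s - 6).
The right side is L{e^(8*t)} = 1/(s - 8).
So (s^2 + 3*s + 9)Y = 1/(s - 8) + (-s - 6).
Solve for Y(s) and write it as one ratio of polynomials.

Y(s) = (-s^2 + 2*s + 49)/(s^3 - 5*s^2 - 15*s - 72)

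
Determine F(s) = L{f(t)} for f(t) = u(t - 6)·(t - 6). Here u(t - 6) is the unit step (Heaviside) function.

By the second shifting theorem, L{u(t - c)·g(t - c)} = e^(-cs)·G(s) with c = 6 and G(s) = L{g(t)}.
L{t} = 1!/s^2 = 1/s^2.

F(s) = exp(-6*s)/s^2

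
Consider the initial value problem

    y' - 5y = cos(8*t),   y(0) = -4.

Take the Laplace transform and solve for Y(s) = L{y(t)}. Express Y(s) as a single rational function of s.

Laplace-transform each side.
With L{y'} = sY - y(0) = sY - (-4): the LHS transforms to (s - 5)Y - (-4).
The right side is L{cos(8*t)} = s/(s^2 + 64).
So (s - 5)Y = s/(s^2 + 64) + (-4).
Solve for Y(s) and write it as one ratio of polynomials.

Y(s) = (-4*s^2 + s - 256)/(s^3 - 5*s^2 + 64*s - 320)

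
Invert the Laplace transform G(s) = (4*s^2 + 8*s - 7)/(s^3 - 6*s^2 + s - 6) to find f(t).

Factor the denominator: s^3 - 6*s^2 + s - 6 = (s - 6)*(s^2 + 1).
Partial fraction decomposition gives [5/(s - 6)] + [-s/(s^2 + 1)] + [2/(s^2 + 1)].
Invert each term: 5/(s - 6) ↔ 5e^(6t); -1·s/(s^2 + 1) ↔ -cos(t); 2·1/(s^2 + 1) ↔ 2sin(t).

f(t) = 5*exp(6*t) + 2*sin(t) - cos(t)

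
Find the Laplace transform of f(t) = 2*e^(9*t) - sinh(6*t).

-6/(s^2 - 36) + 2/(s - 9)

Apply the Laplace transform termwise.
(-1)·[L{sinh(6t)} = 6/(s^2 - 36)]; (2)·[L{e^(9t)} = 1/(s - 9)].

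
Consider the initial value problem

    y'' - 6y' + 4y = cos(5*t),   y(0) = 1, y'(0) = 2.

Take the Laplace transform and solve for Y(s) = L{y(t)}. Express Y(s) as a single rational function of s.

Y(s) = (s^3 - 4*s^2 + 26*s - 100)/(s^4 - 6*s^3 + 29*s^2 - 150*s + 100)

Take the Laplace transform of both sides.
Using L{y''} = s^2 Y - s·y(0) - y'(0) and L{y'} = sY - y(0), with y(0) = 1, y'(0) = 2, the left side becomes (s^2 - 6*s + 4)Y - (s - 4).
The right side is L{cos(5*t)} = s/(s^2 + 25).
So (s^2 - 6*s + 4)Y = s/(s^2 + 25) + (s - 4).
Isolate Y and clear denominators.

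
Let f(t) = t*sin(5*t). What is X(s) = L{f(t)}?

X(s) = 10*s/(s^2 + 25)^2

L{sin(5t)} = 5/(s^2 + 25).
Then apply L{t·g(t)} = -d/ds[G(s)] with G(s) = 5/(s^2 + 25):
differentiating 1 time and applying the sign gives 10*s/(s^2 + 25)^2.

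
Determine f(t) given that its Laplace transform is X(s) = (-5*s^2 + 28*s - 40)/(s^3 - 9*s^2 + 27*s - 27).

Factor the denominator: s^3 - 9*s^2 + 27*s - 27 = (s - 3)^3.
Partial fraction decomposition gives [-5/(s - 3)] + [-2/(s - 3)^2] + [-1/(s - 3)^3].
Invert each term: -5/(s - 3) ↔ -5e^(3t); -2/(s - 3)^2 ↔ -2t·e^(3t); -1/(s - 3)^3 ↔ (-1/2)t^2·e^(3t).

f(t) = -t^2*exp(3*t)/2 - 2*t*exp(3*t) - 5*exp(3*t)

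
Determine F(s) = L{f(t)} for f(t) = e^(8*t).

L{e^(8t)} = 1/(s - 8).

F(s) = 1/(s - 8)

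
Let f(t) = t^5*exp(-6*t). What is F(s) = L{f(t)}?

L{t^5} = 5!/s^6 = 120/s^6.
By the first shifting theorem, multiplying by e^(-6t) replaces s with s + 6.

F(s) = 120/(s + 6)^6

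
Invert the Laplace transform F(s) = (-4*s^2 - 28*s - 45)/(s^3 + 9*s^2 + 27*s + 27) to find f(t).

f(t) = 3*t^2*exp(-3*t)/2 - 4*t*exp(-3*t) - 4*exp(-3*t)

Factor the denominator: s^3 + 9*s^2 + 27*s + 27 = (s + 3)^3.
Partial fraction decomposition gives [-4/(s + 3)] + [-4/(s + 3)^2] + [3/(s + 3)^3].
Invert each term: -4/(s + 3) ↔ -4e^(-3t); -4/(s + 3)^2 ↔ -4t·e^(-3t); 3/(s + 3)^3 ↔ (3/2)t^2·e^(-3t).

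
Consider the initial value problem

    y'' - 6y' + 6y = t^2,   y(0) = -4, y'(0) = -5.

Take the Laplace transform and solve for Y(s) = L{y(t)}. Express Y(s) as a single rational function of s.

Y(s) = (-4*s^4 + 19*s^3 + 2)/(s^5 - 6*s^4 + 6*s^3)

Apply the Laplace transform to the equation.
The derivative rules (L{y''} = s^2 Y - s·y(0) - y'(0) and L{y'} = sY - y(0), with y(0) = -4, y'(0) = -5) turn the left side into (s^2 - 6*s + 6)Y - (-4*s + 19).
The right side is L{t^2} = 2/s^3.
So (s^2 - 6*s + 6)Y = 2/s^3 + (-4*s + 19).
Solve for Y(s) and write it as one ratio of polynomials.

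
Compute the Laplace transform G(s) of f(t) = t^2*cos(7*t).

G(s) = 2*s*(s^2 - 147)/(s^2 + 49)^3

L{cos(7t)} = s/(s^2 + 49).
Then apply L{t^2·g(t)} = (-1)^2 d^2/ds^2[H(s)] with H(s) = s/(s^2 + 49):
differentiating 2 times and applying the sign gives 2*s*(s^2 - 147)/(s^2 + 49)^3.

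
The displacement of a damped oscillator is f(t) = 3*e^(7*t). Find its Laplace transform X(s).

L{3} = 3/s.
By the first shifting theorem, multiplying by e^(7t) replaces s with s - 7.

X(s) = 3/(s - 7)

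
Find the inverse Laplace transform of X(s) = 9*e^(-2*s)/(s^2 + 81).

Heaviside(t - 2)*(sin(9*t - 18))

The factor e^(-2s) signals a time shift by c = 2 (second shifting theorem).
L{sin(9t)} = 9/(s^2 + 81), so L^-1{9/(s^2 + 81)} = sin(9*t).
Hence the inverse is u(t - 2) times that function evaluated at t - 2.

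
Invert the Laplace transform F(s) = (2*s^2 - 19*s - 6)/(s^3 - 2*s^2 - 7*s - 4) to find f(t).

Factor the denominator: s^3 - 2*s^2 - 7*s - 4 = (s - 4)*(s + 1)^2.
Partial fraction decomposition gives [4/(s + 1)] + [-3/(s + 1)^2] + [-2/(s - 4)].
Invert each term: 4/(s + 1) ↔ 4e^(-t); -3/(s + 1)^2 ↔ -3t·e^(-t); -2/(s - 4) ↔ -2e^(4t).

f(t) = -3*t*exp(-t) - 2*exp(4*t) + 4*exp(-t)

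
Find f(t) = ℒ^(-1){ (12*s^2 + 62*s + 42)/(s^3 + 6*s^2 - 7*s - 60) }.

Factor the denominator: s^3 + 6*s^2 - 7*s - 60 = (s - 3)*(s + 4)*(s + 5).
Partial fraction decomposition gives [2/(s + 4)] + [4/(s + 5)] + [6/(s - 3)].
Invert each term: 2/(s + 4) ↔ 2e^(-4t); 4/(s + 5) ↔ 4e^(-5t); 6/(s - 3) ↔ 6e^(3t).

f(t) = 6*exp(3*t) + 2*exp(-4*t) + 4*exp(-5*t)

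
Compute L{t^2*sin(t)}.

2*(3*s^2 - 1)/(s^2 + 1)^3

L{sin(t)} = 1/(s^2 + 1).
Then apply L{t^2·g(t)} = (-1)^2 d^2/ds^2[G(s)] with G(s) = 1/(s^2 + 1):
differentiating 2 times and applying the sign gives 2*(3*s^2 - 1)/(s^2 + 1)^3.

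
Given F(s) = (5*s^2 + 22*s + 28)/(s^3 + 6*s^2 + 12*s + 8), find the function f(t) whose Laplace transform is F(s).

Factor the denominator: s^3 + 6*s^2 + 12*s + 8 = (s + 2)^3.
Partial fraction decomposition gives [5/(s + 2)] + [2/(s + 2)^2] + [4/(s + 2)^3].
Invert each term: 5/(s + 2) ↔ 5e^(-2t); 2/(s + 2)^2 ↔ 2t·e^(-2t); 4/(s + 2)^3 ↔ (2)t^2·e^(-2t).

f(t) = 2*t^2*exp(-2*t) + 2*t*exp(-2*t) + 5*exp(-2*t)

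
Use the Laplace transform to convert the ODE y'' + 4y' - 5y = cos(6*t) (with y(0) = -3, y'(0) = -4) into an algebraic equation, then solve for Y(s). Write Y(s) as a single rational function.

Transform both sides with L{·}.
The derivative rules (L{y''} = s^2 Y - s·y(0) - y'(0) and L{y'} = sY - y(0), with y(0) = -3, y'(0) = -4) turn the left side into (s^2 + 4*s - 5)Y - (-3*s - 16).
The right side is L{cos(6*t)} = s/(s^2 + 36).
So (s^2 + 4*s - 5)Y = s/(s^2 + 36) + (-3*s - 16).
Isolate Y and clear denominators.

Y(s) = (-3*s^3 - 16*s^2 - 107*s - 576)/(s^4 + 4*s^3 + 31*s^2 + 144*s - 180)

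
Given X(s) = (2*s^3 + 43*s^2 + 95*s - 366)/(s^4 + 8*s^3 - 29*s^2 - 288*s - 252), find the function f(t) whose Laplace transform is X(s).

f(t) = 2*exp(6*t) + 2*exp(-t) + 3*exp(-6*t) - 5*exp(-7*t)

Factor the denominator: s^4 + 8*s^3 - 29*s^2 - 288*s - 252 = (s - 6)*(s + 1)*(s + 6)*(s + 7).
Partial fraction decomposition gives [3/(s + 6)] + [-5/(s + 7)] + [2/(s - 6)] + [2/(s + 1)].
Invert each term: 3/(s + 6) ↔ 3e^(-6t); -5/(s + 7) ↔ -5e^(-7t); 2/(s - 6) ↔ 2e^(6t); 2/(s + 1) ↔ 2e^(-t).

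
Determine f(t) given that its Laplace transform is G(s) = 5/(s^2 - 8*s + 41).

f(t) = exp(4*t)*sin(5*t)

Rewrite the denominator: s^2 - 8*s + 41 = (s - 4)^2 + 25.
The form in (s - 4) signals a first-shifting-theorem factor e^(4t).
Since L{sin(5t)} = 5/(s^2 + 25), the inverse is exp(4*t)*sin(5*t).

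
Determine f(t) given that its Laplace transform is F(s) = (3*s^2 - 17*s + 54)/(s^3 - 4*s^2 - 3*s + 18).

Factor the denominator: s^3 - 4*s^2 - 3*s + 18 = (s - 3)^2*(s + 2).
Partial fraction decomposition gives [-1/(s - 3)] + [6/(s - 3)^2] + [4/(s + 2)].
Invert each term: -1/(s - 3) ↔ -e^(3t); 6/(s - 3)^2 ↔ 6t·e^(3t); 4/(s + 2) ↔ 4e^(-2t).

f(t) = 6*t*exp(3*t) - exp(3*t) + 4*exp(-2*t)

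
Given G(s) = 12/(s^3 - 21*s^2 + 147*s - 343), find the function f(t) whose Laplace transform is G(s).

f(t) = 6*t^2*exp(7*t)

Rewrite the denominator: s^3 - 21*s^2 + 147*s - 343 = (s - 7)^3.
The form in (s - 7) signals a first-shifting-theorem factor e^(7t).
Since L{t^2} = 2!/s^3 = 2/s^3, the inverse is t^2*e^(7*t), scaled by 6.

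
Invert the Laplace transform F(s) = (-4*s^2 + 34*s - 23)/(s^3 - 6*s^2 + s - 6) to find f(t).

Factor the denominator: s^3 - 6*s^2 + s - 6 = (s - 6)*(s^2 + 1).
Partial fraction decomposition gives [1/(s - 6)] + [-5*s/(s^2 + 1)] + [4/(s^2 + 1)].
Invert each term: 1/(s - 6) ↔ e^(6t); -5·s/(s^2 + 1) ↔ -5cos(t); 4·1/(s^2 + 1) ↔ 4sin(t).

f(t) = exp(6*t) + 4*sin(t) - 5*cos(t)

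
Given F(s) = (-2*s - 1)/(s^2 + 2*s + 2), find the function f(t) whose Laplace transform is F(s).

Complete the square in the denominator: s^2 + 2*s + 2 = (s + 1)^2 + 1^2.
Split the numerator to match: -2*s - 1 = -2·(s + 1) + 1·1.
Invert each term: -2·(s + 1)/((s + 1)^2 + 1) ↔ -2e^(-t)cos(t); 1·1/((s + 1)^2 + 1) ↔ e^(-t)sin(t).

f(t) = exp(-t)*sin(t) - 2*exp(-t)*cos(t)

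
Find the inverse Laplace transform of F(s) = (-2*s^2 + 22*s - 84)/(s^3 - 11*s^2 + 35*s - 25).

Factor the denominator: s^3 - 11*s^2 + 35*s - 25 = (s - 5)^2*(s - 1).
Partial fraction decomposition gives [2/(s - 5)] + [-6/(s - 5)^2] + [-4/(s - 1)].
Invert each term: 2/(s - 5) ↔ 2e^(5t); -6/(s - 5)^2 ↔ -6t·e^(5t); -4/(s - 1) ↔ -4e^(t).

-6*t*exp(5*t) + 2*exp(5*t) - 4*exp(t)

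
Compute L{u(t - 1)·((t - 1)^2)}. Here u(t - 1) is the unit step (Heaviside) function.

2*exp(-s)/s^3

By the second shifting theorem, L{u(t - c)·g(t - c)} = e^(-cs)·G(s) with c = 1 and G(s) = L{g(t)}.
L{t^2} = 2!/s^3 = 2/s^3.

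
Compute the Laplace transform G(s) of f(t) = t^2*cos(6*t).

L{cos(6t)} = s/(s^2 + 36).
Then apply L{t^2·g(t)} = (-1)^2 d^2/ds^2[H(s)] with H(s) = s/(s^2 + 36):
differentiating 2 times and applying the sign gives 2*s*(s^2 - 108)/(s^2 + 36)^3.

G(s) = 2*s*(s^2 - 108)/(s^2 + 36)^3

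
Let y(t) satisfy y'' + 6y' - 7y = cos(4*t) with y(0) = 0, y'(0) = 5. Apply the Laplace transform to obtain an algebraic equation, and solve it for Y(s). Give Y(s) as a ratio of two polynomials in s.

Take the Laplace transform of both sides.
Using L{y''} = s^2 Y - s·y(0) - y'(0) and L{y'} = sY - y(0), with y(0) = 0, y'(0) = 5, the left side becomes (s^2 + 6*s - 7)Y - (5).
The right side is L{cos(4*t)} = s/(s^2 + 16).
So (s^2 + 6*s - 7)Y = s/(s^2 + 16) + (5).
Isolate Y and clear denominators.

Y(s) = (5*s^2 + s + 80)/(s^4 + 6*s^3 + 9*s^2 + 96*s - 112)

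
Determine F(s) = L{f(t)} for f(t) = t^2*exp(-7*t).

F(s) = 2/(s + 7)^3

L{e^(-7t)} = 1/(s + 7).
Then apply L{t^2·g(t)} = (-1)^2 d^2/ds^2[G(s)] with G(s) = 1/(s + 7):
differentiating 2 times and applying the sign gives 2/(s + 7)^3.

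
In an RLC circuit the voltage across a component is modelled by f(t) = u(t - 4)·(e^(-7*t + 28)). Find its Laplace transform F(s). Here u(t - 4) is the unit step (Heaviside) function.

F(s) = exp(-4*s)/(s + 7)

By the second shifting theorem, L{u(t - c)·g(t - c)} = e^(-cs)·G(s) with c = 4 and G(s) = L{g(t)}.
L{e^(-7t)} = 1/(s + 7).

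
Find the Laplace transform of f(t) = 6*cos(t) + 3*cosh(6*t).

6*s/(s^2 + 1) + 3*s/(s^2 - 36)

The transform is linear, so treat each term independently.
(3)·[L{cosh(6t)} = s/(s^2 - 36)]; (6)·[L{cos(t)} = s/(s^2 + 1)].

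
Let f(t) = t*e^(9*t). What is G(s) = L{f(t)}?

L{e^(9t)} = 1/(s - 9).
Then apply L{t·g(t)} = -d/ds[H(s)] with H(s) = 1/(s - 9):
differentiating 1 time and applying the sign gives (s - 9)^(-2).

G(s) = (s - 9)^(-2)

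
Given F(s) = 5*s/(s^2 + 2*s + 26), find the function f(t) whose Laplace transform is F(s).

f(t) = -exp(-t)*sin(5*t) + 5*exp(-t)*cos(5*t)

Complete the square in the denominator: s^2 + 2*s + 26 = (s + 1)^2 + 5^2.
Split the numerator to match: 5*s = 5·(s + 1) - 1·5.
Invert each term: 5·(s + 1)/((s + 1)^2 + 25) ↔ 5e^(-t)cos(5t); -1·5/((s + 1)^2 + 25) ↔ -e^(-t)sin(5t).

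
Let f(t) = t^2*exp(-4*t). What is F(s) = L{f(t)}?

F(s) = 2/(s + 4)^3

L{t^2} = 2!/s^3 = 2/s^3.
By the first shifting theorem, multiplying by e^(-4t) replaces s with s + 4.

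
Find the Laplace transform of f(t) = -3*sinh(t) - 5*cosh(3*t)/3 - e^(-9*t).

-5*s/(3*(s^2 - 9)) - 3/(s^2 - 1) - 1/(s + 9)

The transform is linear, so treat each term independently.
(-1)·[L{e^(-9t)} = 1/(s + 9)]; (-5/3)·[L{cosh(3t)} = s/(s^2 - 9)]; (-3)·[L{sinh(t)} = 1/(s^2 - 1)].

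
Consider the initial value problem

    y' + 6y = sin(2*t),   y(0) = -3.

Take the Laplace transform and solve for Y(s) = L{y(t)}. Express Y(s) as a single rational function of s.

Take the Laplace transform of both sides.
Using L{y'} = sY - y(0) = sY - (-3), the left side becomes (s + 6)Y - (-3).
The right side is L{sin(2*t)} = 2/(s^2 + 4).
So (s + 6)Y = 2/(s^2 + 4) + (-3).
Divide through and combine into a single rational function.

Y(s) = (-3*s^2 - 10)/(s^3 + 6*s^2 + 4*s + 24)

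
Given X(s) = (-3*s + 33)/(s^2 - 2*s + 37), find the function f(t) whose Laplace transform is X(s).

f(t) = 5*exp(t)*sin(6*t) - 3*exp(t)*cos(6*t)

Complete the square in the denominator: s^2 - 2*s + 37 = (s - 1)^2 + 6^2.
Split the numerator to match: -3*s + 33 = -3·(s - 1) + 5·6.
Invert each term: -3·(s - 1)/((s - 1)^2 + 36) ↔ -3e^(t)cos(6t); 5·6/((s - 1)^2 + 36) ↔ 5e^(t)sin(6t).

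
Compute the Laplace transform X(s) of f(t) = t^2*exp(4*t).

L{e^(4t)} = 1/(s - 4).
Then apply L{t^2·g(t)} = (-1)^2 d^2/ds^2[G(s)] with G(s) = 1/(s - 4):
differentiating 2 times and applying the sign gives 2/(s - 4)^3.

X(s) = 2/(s - 4)^3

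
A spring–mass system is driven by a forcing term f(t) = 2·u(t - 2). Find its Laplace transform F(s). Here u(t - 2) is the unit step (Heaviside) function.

F(s) = 2*exp(-2*s)/s

By the second shifting theorem, L{u(t - c)·g(t - c)} = e^(-cs)·G(s) with c = 2 and G(s) = L{g(t)}.
L{2} = 2/s.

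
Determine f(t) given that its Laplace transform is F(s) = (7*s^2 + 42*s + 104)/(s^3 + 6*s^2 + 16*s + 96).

f(t) = 3*sin(4*t) + 5*cos(4*t) + 2*exp(-6*t)

Factor the denominator: s^3 + 6*s^2 + 16*s + 96 = (s + 6)*(s^2 + 16).
Partial fraction decomposition gives [2/(s + 6)] + [5*s/(s^2 + 16)] + [12/(s^2 + 16)].
Invert each term: 2/(s + 6) ↔ 2e^(-6t); 5·s/(s^2 + 16) ↔ 5cos(4t); 3·4/(s^2 + 16) ↔ 3sin(4t).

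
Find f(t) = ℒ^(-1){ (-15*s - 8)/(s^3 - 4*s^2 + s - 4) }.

f(t) = -4*exp(4*t) + sin(t) + 4*cos(t)

Factor the denominator: s^3 - 4*s^2 + s - 4 = (s - 4)*(s^2 + 1).
Partial fraction decomposition gives [-4/(s - 4)] + [4*s/(s^2 + 1)] + [1/(s^2 + 1)].
Invert each term: -4/(s - 4) ↔ -4e^(4t); 4·s/(s^2 + 1) ↔ 4cos(t); 1·1/(s^2 + 1) ↔ sin(t).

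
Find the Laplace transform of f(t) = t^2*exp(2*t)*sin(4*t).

L{sin(4t)} = 4/(s^2 + 16).
Multiplying by e^(2t) shifts s → s - 2, so L{exp(2*t)*sin(4*t)} = 4/((s - 2)^2 + 16).
Then apply L{t^2·g(t)} = (-1)^2 d^2/ds^2[G(s)] with G(s) = 4/((s - 2)^2 + 16):
differentiating 2 times and applying the sign gives 8*(3*s^2 - 12*s - 4)/(s^2 - 4*s + 20)^3.

8*(3*s^2 - 12*s - 4)/(s^2 - 4*s + 20)^3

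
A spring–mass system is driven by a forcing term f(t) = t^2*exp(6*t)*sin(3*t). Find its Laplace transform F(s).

L{sin(3t)} = 3/(s^2 + 9).
Multiplying by e^(6t) shifts s → s - 6, so L{exp(6*t)*sin(3*t)} = 3/((s - 6)^2 + 9).
Then apply L{t^2·g(t)} = (-1)^2 d^2/ds^2[G(s)] with G(s) = 3/((s - 6)^2 + 9):
differentiating 2 times and applying the sign gives 18*(s^2 - 12*s + 33)/(s^2 - 12*s + 45)^3.

F(s) = 18*(s^2 - 12*s + 33)/(s^2 - 12*s + 45)^3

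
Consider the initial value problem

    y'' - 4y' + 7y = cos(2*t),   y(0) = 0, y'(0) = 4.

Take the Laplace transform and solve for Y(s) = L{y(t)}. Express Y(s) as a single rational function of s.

Take the Laplace transform of both sides.
The derivative rules (L{y''} = s^2 Y - s·y(0) - y'(0) and L{y'} = sY - y(0), with y(0) = 0, y'(0) = 4) turn the left side into (s^2 - 4*s + 7)Y - (4).
The right side is L{cos(2*t)} = s/(s^2 + 4).
So (s^2 - 4*s + 7)Y = s/(s^2 + 4) + (4).
Isolate Y and clear denominators.

Y(s) = (4*s^2 + s + 16)/(s^4 - 4*s^3 + 11*s^2 - 16*s + 28)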